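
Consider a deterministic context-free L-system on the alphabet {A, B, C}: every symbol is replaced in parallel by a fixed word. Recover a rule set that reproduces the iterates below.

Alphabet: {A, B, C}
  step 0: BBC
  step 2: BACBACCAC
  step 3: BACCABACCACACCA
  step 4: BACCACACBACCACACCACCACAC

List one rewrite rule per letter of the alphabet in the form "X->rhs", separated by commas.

  step 3 ⇒ step 4: BACCABACCACACCA ⇒ BA·C·CA·CA·C·BA·C·CA·CA·C·CA·C·CA·CA·C
    A ↦ C
    B ↦ BA
    C ↦ CA

A->C, B->BA, C->CA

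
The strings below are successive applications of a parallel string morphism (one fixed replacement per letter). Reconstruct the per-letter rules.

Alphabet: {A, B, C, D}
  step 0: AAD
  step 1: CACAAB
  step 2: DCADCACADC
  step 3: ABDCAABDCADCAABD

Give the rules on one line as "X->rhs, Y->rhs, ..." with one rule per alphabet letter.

A->CA, B->DC, C->D, D->AB

  step 2 ⇒ step 3: DCADCACADC ⇒ AB·D·CA·AB·D·CA·D·CA·AB·D
    A ↦ CA
    C ↦ D
    D ↦ AB
  step 1 ⇒ step 2: CACAAB ⇒ D·CA·D·CA·CA·DC
    B ↦ DC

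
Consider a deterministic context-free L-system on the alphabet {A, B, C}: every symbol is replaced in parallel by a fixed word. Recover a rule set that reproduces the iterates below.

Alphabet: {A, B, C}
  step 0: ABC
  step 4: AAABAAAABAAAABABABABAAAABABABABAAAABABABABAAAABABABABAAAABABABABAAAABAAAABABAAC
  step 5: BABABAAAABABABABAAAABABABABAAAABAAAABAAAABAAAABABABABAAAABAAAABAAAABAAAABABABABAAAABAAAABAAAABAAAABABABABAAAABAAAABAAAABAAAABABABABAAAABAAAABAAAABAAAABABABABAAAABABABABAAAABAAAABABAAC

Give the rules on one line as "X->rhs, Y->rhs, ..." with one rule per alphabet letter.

  step 4 ⇒ step 5: AAABAAAABAAAABABABABAAAABABABABAAAABABABABAAAABABABABAAAABABABABAAAABAAAABABAAC ⇒ BA·BA·BA·AAA·BA·BA·BA·BA·AAA·BA·BA·BA·BA·AAA·BA·AAA·BA·AAA·BA·AAA·BA·BA·BA·BA·AAA·BA·AAA·BA·AAA·BA·AAA·BA·BA·BA·BA·AAA·BA·AAA·BA·AAA·BA·AAA·BA·BA·BA·BA·AAA·BA·AAA·BA·AAA·BA·AAA·BA·BA·BA·BA·AAA·BA·AAA·BA·AAA·BA·AAA·BA·BA·BA·BA·AAA·BA·BA·BA·BA·AAA·BA·AAA·BA·BA·AC
    A ↦ BA
    B ↦ AAA
    C ↦ AC

A->BA, B->AAA, C->AC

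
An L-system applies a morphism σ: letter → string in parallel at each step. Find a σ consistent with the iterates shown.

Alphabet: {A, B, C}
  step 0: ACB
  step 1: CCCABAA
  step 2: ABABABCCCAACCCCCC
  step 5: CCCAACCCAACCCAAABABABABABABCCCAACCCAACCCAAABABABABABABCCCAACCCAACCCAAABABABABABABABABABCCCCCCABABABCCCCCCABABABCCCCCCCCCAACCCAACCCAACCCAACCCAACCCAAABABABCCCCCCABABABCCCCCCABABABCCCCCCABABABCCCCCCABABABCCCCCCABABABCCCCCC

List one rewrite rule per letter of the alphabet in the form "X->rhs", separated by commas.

  step 1 ⇒ step 2: CCCABAA ⇒ AB·AB·AB·CCC·AA·CCC·CCC
    A ↦ CCC
    B ↦ AA
    C ↦ AB

A->CCC, B->AA, C->AB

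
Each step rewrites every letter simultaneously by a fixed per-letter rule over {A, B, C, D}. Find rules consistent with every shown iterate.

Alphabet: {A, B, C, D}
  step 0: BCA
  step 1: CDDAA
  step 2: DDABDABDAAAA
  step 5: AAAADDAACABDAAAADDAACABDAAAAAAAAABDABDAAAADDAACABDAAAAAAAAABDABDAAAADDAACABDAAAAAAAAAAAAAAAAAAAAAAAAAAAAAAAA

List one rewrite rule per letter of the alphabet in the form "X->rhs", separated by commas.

  step 1 ⇒ step 2: CDDAA ⇒ DD·ABD·ABD·AA·AA
    A ↦ AA
    C ↦ DD
    D ↦ ABD
  step 0 ⇒ step 1: BCA ⇒ C·DD·AA
    B ↦ C

A->AA, B->C, C->DD, D->ABD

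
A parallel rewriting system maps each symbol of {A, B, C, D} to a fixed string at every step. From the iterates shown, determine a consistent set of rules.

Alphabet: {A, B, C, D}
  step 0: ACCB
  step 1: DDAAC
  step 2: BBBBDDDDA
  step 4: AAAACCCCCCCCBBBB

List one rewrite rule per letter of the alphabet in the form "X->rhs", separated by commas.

A->DD, B->C, C->A, D->BB

  step 1 ⇒ step 2: DDAAC ⇒ BB·BB·DD·DD·A
    A ↦ DD
    C ↦ A
    D ↦ BB
  step 0 ⇒ step 1: ACCB ⇒ DD·A·A·C
    B ↦ C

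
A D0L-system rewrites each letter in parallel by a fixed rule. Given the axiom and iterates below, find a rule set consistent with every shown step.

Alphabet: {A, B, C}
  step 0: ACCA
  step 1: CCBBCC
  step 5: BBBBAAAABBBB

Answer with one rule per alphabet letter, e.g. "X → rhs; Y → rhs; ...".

A->CC, B->A, C->B

  step 0 ⇒ step 1: ACCA ⇒ CC·B·B·CC
    A ↦ CC
    C ↦ B
    B ↦ A  (constrained at step 1)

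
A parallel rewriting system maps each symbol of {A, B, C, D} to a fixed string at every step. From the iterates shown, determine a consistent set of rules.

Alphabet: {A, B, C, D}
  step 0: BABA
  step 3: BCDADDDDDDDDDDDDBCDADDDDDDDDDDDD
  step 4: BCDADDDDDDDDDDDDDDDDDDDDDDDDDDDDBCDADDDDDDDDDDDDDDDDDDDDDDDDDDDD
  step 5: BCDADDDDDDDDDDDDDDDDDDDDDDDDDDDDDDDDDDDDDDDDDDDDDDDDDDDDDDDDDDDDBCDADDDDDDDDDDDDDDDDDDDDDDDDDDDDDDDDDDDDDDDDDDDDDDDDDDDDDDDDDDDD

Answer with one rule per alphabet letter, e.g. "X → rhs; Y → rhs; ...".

A->DD, B->BC, C->DA, D->DD

  step 4 ⇒ step 5: BCDADDDDDDDDDDDDDDDDDDDDDDDDDDDDBCDADDDDDDDDDDDDDDDDDDDDDDDDDDDD ⇒ BC·DA·DD·DD·DD·DD·DD·DD·DD·DD·DD·DD·DD·DD·DD·DD·DD·DD·DD·DD·DD·DD·DD·DD·DD·DD·DD·DD·DD·DD·DD·DD·BC·DA·DD·DD·DD·DD·DD·DD·DD·DD·DD·DD·DD·DD·DD·DD·DD·DD·DD·DD·DD·DD·DD·DD·DD·DD·DD·DD·DD·DD·DD·DD
    A ↦ DD
    B ↦ BC
    C ↦ DA
    D ↦ DD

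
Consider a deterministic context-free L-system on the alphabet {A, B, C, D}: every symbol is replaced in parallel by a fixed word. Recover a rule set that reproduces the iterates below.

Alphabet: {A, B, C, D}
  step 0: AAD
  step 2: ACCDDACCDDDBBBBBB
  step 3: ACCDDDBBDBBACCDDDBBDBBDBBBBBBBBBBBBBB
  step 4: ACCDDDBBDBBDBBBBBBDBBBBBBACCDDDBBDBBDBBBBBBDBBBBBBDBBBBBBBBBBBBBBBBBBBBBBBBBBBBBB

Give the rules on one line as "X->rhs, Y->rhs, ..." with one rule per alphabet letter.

A->ACC, B->BB, C->D, D->DBB

  step 3 ⇒ step 4: ACCDDDBBDBBACCDDDBBDBBDBBBBBBBBBBBBBB ⇒ ACC·D·D·DBB·DBB·DBB·BB·BB·DBB·BB·BB·ACC·D·D·DBB·DBB·DBB·BB·BB·DBB·BB·BB·DBB·BB·BB·BB·BB·BB·BB·BB·BB·BB·BB·BB·BB·BB·BB
    A ↦ ACC
    B ↦ BB
    C ↦ D
    D ↦ DBB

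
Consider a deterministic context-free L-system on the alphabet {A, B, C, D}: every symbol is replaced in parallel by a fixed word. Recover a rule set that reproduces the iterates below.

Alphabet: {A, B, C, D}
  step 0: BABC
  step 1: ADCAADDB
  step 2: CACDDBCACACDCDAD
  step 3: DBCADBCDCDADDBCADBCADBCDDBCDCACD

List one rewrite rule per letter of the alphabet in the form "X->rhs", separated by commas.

  step 2 ⇒ step 3: CACDDBCACACDCDAD ⇒ DB·CA·DB·CD·CD·AD·DB·CA·DB·CA·DB·CD·DB·CD·CA·CD
    A ↦ CA
    B ↦ AD
    C ↦ DB
    D ↦ CD

A->CA, B->AD, C->DB, D->CD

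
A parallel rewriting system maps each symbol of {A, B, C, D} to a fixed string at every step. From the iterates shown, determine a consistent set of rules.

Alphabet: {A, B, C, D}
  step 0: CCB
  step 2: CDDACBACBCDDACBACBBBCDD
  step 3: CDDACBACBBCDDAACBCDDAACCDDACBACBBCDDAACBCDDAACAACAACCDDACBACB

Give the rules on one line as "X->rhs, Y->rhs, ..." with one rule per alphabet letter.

A->B, B->AAC, C->CDD, D->ACB

  step 2 ⇒ step 3: CDDACBACBCDDACBACBBBCDD ⇒ CDD·ACB·ACB·B·CDD·AAC·B·CDD·AAC·CDD·ACB·ACB·B·CDD·AAC·B·CDD·AAC·AAC·AAC·CDD·ACB·ACB
    A ↦ B
    B ↦ AAC
    C ↦ CDD
    D ↦ ACB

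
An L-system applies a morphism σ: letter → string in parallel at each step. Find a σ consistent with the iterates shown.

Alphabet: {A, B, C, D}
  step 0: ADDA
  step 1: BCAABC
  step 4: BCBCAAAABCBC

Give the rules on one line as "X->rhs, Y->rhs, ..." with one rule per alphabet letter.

  step 0 ⇒ step 1: ADDA ⇒ BC·A·A·BC
    A ↦ BC
    D ↦ A
    B ↦ D  (constrained at step 1)
    C ↦ D  (constrained at step 1)

A->BC, B->D, C->D, D->A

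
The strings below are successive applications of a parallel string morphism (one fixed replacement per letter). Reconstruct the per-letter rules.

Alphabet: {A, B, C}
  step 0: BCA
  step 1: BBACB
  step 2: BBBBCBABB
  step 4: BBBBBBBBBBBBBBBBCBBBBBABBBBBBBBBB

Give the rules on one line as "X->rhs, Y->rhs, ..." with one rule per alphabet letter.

A->CB, B->BB, C->A

  step 1 ⇒ step 2: BBACB ⇒ BB·BB·CB·A·BB
    A ↦ CB
    B ↦ BB
    C ↦ A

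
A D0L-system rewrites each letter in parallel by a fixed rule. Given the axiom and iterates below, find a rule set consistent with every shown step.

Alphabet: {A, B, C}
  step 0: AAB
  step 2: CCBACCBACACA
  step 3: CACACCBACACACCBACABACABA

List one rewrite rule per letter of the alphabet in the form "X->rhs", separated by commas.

A->BA, B->CC, C->CA

  step 2 ⇒ step 3: CCBACCBACACA ⇒ CA·CA·CC·BA·CA·CA·CC·BA·CA·BA·CA·BA
    A ↦ BA
    B ↦ CC
    C ↦ CA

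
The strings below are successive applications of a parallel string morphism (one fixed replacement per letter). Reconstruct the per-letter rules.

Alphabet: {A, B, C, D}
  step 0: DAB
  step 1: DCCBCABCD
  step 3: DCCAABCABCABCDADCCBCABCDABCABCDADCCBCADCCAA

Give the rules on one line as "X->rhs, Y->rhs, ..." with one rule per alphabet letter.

  step 0 ⇒ step 1: DAB ⇒ DCC·BCA·BCD
    A ↦ BCA
    B ↦ BCD
    D ↦ DCC
    C ↦ A  (constrained at step 1)

A->BCA, B->BCD, C->A, D->DCC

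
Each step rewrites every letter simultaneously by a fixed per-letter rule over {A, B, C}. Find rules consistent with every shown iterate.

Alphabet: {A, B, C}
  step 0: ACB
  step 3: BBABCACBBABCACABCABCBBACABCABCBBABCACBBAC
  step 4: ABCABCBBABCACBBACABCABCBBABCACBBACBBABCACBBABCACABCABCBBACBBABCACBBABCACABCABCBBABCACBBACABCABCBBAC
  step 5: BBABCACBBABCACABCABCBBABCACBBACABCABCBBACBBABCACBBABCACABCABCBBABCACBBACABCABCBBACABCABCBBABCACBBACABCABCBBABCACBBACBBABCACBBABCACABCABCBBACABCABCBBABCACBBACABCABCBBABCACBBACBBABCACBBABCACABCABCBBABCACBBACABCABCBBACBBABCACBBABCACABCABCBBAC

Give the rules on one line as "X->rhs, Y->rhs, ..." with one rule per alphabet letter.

A->BB, B->ABC, C->AC

  step 4 ⇒ step 5: ABCABCBBABCACBBACABCABCBBABCACBBACBBABCACBBABCACABCABCBBACBBABCACBBABCACABCABCBBABCACBBACABCABCBBAC ⇒ BB·ABC·AC·BB·ABC·AC·ABC·ABC·BB·ABC·AC·BB·AC·ABC·ABC·BB·AC·BB·ABC·AC·BB·ABC·AC·ABC·ABC·BB·ABC·AC·BB·AC·ABC·ABC·BB·AC·ABC·ABC·BB·ABC·AC·BB·AC·ABC·ABC·BB·ABC·AC·BB·AC·BB·ABC·AC·BB·ABC·AC·ABC·ABC·BB·AC·ABC·ABC·BB·ABC·AC·BB·AC·ABC·ABC·BB·ABC·AC·BB·AC·BB·ABC·AC·BB·ABC·AC·ABC·ABC·BB·ABC·AC·BB·AC·ABC·ABC·BB·AC·BB·ABC·AC·BB·ABC·AC·ABC·ABC·BB·AC
    A ↦ BB
    B ↦ ABC
    C ↦ AC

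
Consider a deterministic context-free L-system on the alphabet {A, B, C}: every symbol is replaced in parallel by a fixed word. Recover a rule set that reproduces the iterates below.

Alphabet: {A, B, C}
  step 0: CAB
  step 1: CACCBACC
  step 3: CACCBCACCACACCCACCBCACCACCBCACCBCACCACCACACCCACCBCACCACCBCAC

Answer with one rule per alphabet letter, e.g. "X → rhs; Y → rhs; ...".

A->CB, B->ACC, C->CAC

  step 0 ⇒ step 1: CAB ⇒ CAC·CB·ACC
    A ↦ CB
    B ↦ ACC
    C ↦ CAC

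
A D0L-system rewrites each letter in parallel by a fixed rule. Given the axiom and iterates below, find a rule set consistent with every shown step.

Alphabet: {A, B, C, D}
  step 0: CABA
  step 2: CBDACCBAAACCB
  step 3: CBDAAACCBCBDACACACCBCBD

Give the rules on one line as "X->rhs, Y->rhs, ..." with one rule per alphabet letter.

  step 2 ⇒ step 3: CBDACCBAAACCB ⇒ CB·D·AA·AC·CB·CB·D·AC·AC·AC·CB·CB·D
    A ↦ AC
    B ↦ D
    C ↦ CB
    D ↦ AA

A->AC, B->D, C->CB, D->AA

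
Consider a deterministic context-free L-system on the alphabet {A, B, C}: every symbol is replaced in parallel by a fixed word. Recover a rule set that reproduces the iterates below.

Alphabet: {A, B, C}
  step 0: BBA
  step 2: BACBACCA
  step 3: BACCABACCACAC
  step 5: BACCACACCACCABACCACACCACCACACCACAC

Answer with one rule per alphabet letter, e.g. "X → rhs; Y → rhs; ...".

A->C, B->BA, C->CA

  step 2 ⇒ step 3: BACBACCA ⇒ BA·C·CA·BA·C·CA·CA·C
    A ↦ C
    B ↦ BA
    C ↦ CA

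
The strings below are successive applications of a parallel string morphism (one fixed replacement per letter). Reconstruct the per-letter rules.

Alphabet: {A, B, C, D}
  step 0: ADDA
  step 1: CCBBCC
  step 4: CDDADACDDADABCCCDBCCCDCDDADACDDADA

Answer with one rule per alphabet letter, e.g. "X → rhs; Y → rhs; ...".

A->CC, B->CD, C->DA, D->B

  step 0 ⇒ step 1: ADDA ⇒ CC·B·B·CC
    A ↦ CC
    D ↦ B
    B ↦ CD  (constrained at step 1)
    C ↦ DA  (constrained at step 1)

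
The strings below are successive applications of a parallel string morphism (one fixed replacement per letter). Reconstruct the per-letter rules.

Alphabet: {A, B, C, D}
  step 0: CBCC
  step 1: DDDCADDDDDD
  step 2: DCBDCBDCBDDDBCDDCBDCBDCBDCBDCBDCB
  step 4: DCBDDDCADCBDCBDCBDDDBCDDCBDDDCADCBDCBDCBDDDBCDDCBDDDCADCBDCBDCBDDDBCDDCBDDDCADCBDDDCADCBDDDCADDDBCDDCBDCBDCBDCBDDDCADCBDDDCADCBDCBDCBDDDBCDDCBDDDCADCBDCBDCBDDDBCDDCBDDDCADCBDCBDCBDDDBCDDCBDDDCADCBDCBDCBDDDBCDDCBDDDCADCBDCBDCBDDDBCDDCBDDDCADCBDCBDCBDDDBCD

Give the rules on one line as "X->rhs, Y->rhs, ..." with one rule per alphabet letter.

A->BCD, B->CA, C->DDD, D->DCB

  step 1 ⇒ step 2: DDDCADDDDDD ⇒ DCB·DCB·DCB·DDD·BCD·DCB·DCB·DCB·DCB·DCB·DCB
    A ↦ BCD
    C ↦ DDD
    D ↦ DCB
  step 0 ⇒ step 1: CBCC ⇒ DDD·CA·DDD·DDD
    B ↦ CA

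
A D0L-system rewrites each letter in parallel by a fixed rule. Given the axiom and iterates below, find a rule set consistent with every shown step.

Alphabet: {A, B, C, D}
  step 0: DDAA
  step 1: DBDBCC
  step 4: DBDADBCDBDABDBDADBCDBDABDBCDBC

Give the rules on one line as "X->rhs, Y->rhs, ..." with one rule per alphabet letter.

  step 0 ⇒ step 1: DDAA ⇒ DB·DB·C·C
    A ↦ C
    D ↦ DB
    B ↦ DA  (constrained at step 1)
    C ↦ B  (constrained at step 1)

A->C, B->DA, C->B, D->DB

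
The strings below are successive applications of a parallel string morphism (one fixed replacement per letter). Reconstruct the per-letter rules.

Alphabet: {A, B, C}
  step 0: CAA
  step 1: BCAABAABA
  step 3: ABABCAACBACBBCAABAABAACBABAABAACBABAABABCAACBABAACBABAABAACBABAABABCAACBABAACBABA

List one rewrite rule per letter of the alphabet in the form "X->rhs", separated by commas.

  step 0 ⇒ step 1: CAA ⇒ BCA·ABA·ABA
    A ↦ ABA
    C ↦ BCA
    B ↦ ACB  (constrained at step 1)

A->ABA, B->ACB, C->BCA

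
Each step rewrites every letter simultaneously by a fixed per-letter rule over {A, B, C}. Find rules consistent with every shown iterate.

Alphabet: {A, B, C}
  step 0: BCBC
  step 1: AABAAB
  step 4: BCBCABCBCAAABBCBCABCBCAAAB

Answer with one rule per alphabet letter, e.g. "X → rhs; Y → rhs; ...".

  step 0 ⇒ step 1: BCBC ⇒ A·AB·A·AB
    B ↦ A
    C ↦ AB
    A ↦ BC  (constrained at step 1)

A->BC, B->A, C->AB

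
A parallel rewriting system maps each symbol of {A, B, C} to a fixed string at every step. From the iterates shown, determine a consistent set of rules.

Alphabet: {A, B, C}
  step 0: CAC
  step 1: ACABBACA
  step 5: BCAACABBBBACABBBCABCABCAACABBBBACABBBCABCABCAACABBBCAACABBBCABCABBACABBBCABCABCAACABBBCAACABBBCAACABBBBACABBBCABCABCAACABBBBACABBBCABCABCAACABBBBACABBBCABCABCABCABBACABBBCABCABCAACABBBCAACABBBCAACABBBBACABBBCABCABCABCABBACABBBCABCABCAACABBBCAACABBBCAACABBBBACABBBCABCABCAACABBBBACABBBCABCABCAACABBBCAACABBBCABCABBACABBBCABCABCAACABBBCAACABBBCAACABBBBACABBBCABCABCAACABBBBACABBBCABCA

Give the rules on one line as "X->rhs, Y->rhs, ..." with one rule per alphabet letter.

A->BB, B->BCA, C->ACA

  step 0 ⇒ step 1: CAC ⇒ ACA·BB·ACA
    A ↦ BB
    C ↦ ACA
    B ↦ BCA  (constrained at step 1)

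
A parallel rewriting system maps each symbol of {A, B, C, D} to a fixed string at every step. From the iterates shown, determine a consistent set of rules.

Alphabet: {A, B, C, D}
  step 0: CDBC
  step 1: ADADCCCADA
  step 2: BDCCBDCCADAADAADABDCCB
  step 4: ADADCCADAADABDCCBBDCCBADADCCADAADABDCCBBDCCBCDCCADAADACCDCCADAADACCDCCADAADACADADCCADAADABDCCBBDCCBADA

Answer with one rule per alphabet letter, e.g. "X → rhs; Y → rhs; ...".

A->B, B->C, C->ADA, D->DCC

  step 1 ⇒ step 2: ADADCCCADA ⇒ B·DCC·B·DCC·ADA·ADA·ADA·B·DCC·B
    A ↦ B
    C ↦ ADA
    D ↦ DCC
  step 0 ⇒ step 1: CDBC ⇒ ADA·DCC·C·ADA
    B ↦ C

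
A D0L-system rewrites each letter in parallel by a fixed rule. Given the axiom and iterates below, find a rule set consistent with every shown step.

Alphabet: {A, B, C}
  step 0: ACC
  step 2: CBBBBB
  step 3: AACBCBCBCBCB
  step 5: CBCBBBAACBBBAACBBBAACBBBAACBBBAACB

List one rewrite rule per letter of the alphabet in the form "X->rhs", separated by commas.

A->B, B->CB, C->AA

  step 2 ⇒ step 3: CBBBBB ⇒ AA·CB·CB·CB·CB·CB
    B ↦ CB
    C ↦ AA
    A ↦ B  (constrained at step 0)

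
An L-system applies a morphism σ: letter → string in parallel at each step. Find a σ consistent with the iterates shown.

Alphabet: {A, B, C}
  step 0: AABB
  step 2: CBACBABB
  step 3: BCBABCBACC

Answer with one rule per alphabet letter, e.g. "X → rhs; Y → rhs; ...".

A->BA, B->C, C->B

  step 2 ⇒ step 3: CBACBABB ⇒ B·C·BA·B·C·BA·C·C
    A ↦ BA
    B ↦ C
    C ↦ B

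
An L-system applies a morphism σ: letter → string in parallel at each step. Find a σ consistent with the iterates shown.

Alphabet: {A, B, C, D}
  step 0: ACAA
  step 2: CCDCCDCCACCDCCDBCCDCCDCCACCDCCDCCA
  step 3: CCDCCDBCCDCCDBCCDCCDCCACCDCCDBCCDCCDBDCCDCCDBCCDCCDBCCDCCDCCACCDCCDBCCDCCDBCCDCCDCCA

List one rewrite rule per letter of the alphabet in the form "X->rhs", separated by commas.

A->CCA, B->D, C->CCD, D->B

  step 2 ⇒ step 3: CCDCCDCCACCDCCDBCCDCCDCCACCDCCDCCA ⇒ CCD·CCD·B·CCD·CCD·B·CCD·CCD·CCA·CCD·CCD·B·CCD·CCD·B·D·CCD·CCD·B·CCD·CCD·B·CCD·CCD·CCA·CCD·CCD·B·CCD·CCD·B·CCD·CCD·CCA
    A ↦ CCA
    B ↦ D
    C ↦ CCD
    D ↦ B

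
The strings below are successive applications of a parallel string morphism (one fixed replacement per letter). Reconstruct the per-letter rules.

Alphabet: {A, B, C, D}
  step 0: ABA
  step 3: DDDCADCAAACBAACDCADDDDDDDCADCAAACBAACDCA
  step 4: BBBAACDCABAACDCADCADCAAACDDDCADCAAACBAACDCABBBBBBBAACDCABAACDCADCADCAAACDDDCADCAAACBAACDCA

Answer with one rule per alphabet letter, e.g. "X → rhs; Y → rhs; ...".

  step 3 ⇒ step 4: DDDCADCAAACBAACDCADDDDDDDCADCAAACBAACDCA ⇒ B·B·B·AAC·DCA·B·AAC·DCA·DCA·DCA·AAC·DD·DCA·DCA·AAC·B·AAC·DCA·B·B·B·B·B·B·B·AAC·DCA·B·AAC·DCA·DCA·DCA·AAC·DD·DCA·DCA·AAC·B·AAC·DCA
    A ↦ DCA
    B ↦ DD
    C ↦ AAC
    D ↦ B

A->DCA, B->DD, C->AAC, D->B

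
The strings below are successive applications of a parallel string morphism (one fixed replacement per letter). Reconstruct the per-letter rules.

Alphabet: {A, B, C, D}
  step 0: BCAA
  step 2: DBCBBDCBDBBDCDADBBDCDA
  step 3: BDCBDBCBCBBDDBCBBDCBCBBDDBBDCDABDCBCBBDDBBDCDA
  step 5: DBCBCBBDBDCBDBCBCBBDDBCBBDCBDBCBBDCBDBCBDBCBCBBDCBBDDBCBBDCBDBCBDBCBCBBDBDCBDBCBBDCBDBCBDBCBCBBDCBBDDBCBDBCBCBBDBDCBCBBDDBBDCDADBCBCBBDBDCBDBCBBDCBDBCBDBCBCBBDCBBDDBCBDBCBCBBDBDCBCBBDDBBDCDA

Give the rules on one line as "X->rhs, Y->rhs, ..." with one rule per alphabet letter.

A->CDA, B->CB, C->DB, D->BD

  step 2 ⇒ step 3: DBCBBDCBDBBDCDADBBDCDA ⇒ BD·CB·DB·CB·CB·BD·DB·CB·BD·CB·CB·BD·DB·BD·CDA·BD·CB·CB·BD·DB·BD·CDA
    A ↦ CDA
    B ↦ CB
    C ↦ DB
    D ↦ BD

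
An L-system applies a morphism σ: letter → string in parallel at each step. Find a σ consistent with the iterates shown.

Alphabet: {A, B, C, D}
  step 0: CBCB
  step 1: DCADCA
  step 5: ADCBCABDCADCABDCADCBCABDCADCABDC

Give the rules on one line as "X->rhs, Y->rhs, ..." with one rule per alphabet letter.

A->BC, B->A, C->DC, D->B

  step 0 ⇒ step 1: CBCB ⇒ DC·A·DC·A
    B ↦ A
    C ↦ DC
    A ↦ BC  (constrained at step 1)
    D ↦ B  (constrained at step 1)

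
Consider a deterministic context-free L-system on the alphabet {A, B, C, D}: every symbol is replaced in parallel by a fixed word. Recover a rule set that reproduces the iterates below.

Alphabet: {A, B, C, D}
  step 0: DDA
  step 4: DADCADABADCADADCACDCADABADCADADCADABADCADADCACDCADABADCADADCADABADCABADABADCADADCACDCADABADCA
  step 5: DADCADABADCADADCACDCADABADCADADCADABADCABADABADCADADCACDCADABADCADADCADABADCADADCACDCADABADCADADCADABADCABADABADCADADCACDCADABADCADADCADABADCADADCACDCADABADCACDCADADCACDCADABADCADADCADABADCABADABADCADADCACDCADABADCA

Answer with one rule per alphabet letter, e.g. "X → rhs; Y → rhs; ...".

A->DCA, B->C, C->BA, D->DA

  step 4 ⇒ step 5: DADCADABADCADADCACDCADABADCADADCADABADCADADCACDCADABADCADADCADABADCABADABADCADADCACDCADABADCA ⇒ DA·DCA·DA·BA·DCA·DA·DCA·C·DCA·DA·BA·DCA·DA·DCA·DA·BA·DCA·BA·DA·BA·DCA·DA·DCA·C·DCA·DA·BA·DCA·DA·DCA·DA·BA·DCA·DA·DCA·C·DCA·DA·BA·DCA·DA·DCA·DA·BA·DCA·BA·DA·BA·DCA·DA·DCA·C·DCA·DA·BA·DCA·DA·DCA·DA·BA·DCA·DA·DCA·C·DCA·DA·BA·DCA·C·DCA·DA·DCA·C·DCA·DA·BA·DCA·DA·DCA·DA·BA·DCA·BA·DA·BA·DCA·DA·DCA·C·DCA·DA·BA·DCA
    A ↦ DCA
    B ↦ C
    C ↦ BA
    D ↦ DA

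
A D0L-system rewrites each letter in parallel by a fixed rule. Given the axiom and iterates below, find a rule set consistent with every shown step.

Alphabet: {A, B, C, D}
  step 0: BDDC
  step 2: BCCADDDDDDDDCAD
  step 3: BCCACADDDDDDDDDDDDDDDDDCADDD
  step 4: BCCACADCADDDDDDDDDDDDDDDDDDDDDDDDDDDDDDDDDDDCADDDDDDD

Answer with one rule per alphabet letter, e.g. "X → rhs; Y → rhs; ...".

A->D, B->BC, C->CA, D->DD

  step 3 ⇒ step 4: BCCACADDDDDDDDDDDDDDDDDCADDD ⇒ BC·CA·CA·D·CA·D·DD·DD·DD·DD·DD·DD·DD·DD·DD·DD·DD·DD·DD·DD·DD·DD·DD·CA·D·DD·DD·DD
    A ↦ D
    B ↦ BC
    C ↦ CA
    D ↦ DD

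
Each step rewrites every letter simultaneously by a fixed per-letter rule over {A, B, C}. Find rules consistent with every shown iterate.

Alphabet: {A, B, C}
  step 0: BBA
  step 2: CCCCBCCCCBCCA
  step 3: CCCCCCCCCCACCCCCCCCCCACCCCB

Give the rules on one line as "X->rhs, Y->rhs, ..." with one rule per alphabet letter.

  step 2 ⇒ step 3: CCCCBCCCCBCCA ⇒ CC·CC·CC·CC·CCA·CC·CC·CC·CC·CCA·CC·CC·B
    A ↦ B
    B ↦ CCA
    C ↦ CC

A->B, B->CCA, C->CC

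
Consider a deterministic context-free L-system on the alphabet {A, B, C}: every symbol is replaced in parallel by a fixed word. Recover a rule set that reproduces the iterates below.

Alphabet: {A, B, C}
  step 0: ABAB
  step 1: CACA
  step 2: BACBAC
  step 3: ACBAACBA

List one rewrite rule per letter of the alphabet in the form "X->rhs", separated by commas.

  step 2 ⇒ step 3: BACBAC ⇒ A·C·BA·A·C·BA
    A ↦ C
    B ↦ A
    C ↦ BA

A->C, B->A, C->BA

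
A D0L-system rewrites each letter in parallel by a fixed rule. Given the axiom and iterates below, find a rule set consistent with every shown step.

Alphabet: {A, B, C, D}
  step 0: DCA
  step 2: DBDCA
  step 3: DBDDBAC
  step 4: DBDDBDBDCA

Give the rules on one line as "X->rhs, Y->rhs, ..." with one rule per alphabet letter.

A->C, B->D, C->A, D->DB

  step 3 ⇒ step 4: DBDDBAC ⇒ DB·D·DB·DB·D·C·A
    A ↦ C
    B ↦ D
    C ↦ A
    D ↦ DB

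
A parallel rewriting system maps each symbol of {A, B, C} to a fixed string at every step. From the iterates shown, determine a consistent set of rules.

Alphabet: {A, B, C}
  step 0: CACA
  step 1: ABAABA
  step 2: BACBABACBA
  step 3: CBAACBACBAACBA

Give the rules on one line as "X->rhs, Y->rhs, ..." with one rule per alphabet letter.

  step 2 ⇒ step 3: BACBABACBA ⇒ C·BA·A·C·BA·C·BA·A·C·BA
    A ↦ BA
    B ↦ C
    C ↦ A

A->BA, B->C, C->A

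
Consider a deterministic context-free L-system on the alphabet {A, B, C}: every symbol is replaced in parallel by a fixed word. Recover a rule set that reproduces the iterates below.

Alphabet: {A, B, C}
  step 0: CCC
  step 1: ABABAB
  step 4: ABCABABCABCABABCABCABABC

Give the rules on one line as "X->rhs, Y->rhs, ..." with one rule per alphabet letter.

  step 0 ⇒ step 1: CCC ⇒ AB·AB·AB
    C ↦ AB
    A ↦ AB  (constrained at step 1)
    B ↦ C  (constrained at step 1)

A->AB, B->C, C->AB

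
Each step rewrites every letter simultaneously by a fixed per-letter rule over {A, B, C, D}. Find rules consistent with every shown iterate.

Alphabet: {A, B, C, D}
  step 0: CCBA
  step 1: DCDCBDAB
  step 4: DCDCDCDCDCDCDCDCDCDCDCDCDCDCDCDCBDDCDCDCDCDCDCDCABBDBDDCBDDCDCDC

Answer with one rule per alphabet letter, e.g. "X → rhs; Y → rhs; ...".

  step 0 ⇒ step 1: CCBA ⇒ DC·DC·BD·AB
    A ↦ AB
    B ↦ BD
    C ↦ DC
    D ↦ DC  (constrained at step 1)

A->AB, B->BD, C->DC, D->DC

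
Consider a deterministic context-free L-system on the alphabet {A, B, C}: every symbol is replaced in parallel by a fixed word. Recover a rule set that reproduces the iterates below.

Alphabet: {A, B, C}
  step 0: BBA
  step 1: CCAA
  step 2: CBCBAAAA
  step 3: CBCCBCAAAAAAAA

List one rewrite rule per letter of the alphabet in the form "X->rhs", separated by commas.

  step 2 ⇒ step 3: CBCBAAAA ⇒ CB·C·CB·C·AA·AA·AA·AA
    A ↦ AA
    B ↦ C
    C ↦ CB

A->AA, B->C, C->CB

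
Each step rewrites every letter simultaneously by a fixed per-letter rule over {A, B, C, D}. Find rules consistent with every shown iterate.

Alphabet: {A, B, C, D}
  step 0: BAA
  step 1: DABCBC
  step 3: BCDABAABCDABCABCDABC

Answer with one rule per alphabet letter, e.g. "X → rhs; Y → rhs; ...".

A->BC, B->DA, C->BA, D->A

  step 0 ⇒ step 1: BAA ⇒ DA·BC·BC
    A ↦ BC
    B ↦ DA
    C ↦ BA  (constrained at step 1)
    D ↦ A  (constrained at step 1)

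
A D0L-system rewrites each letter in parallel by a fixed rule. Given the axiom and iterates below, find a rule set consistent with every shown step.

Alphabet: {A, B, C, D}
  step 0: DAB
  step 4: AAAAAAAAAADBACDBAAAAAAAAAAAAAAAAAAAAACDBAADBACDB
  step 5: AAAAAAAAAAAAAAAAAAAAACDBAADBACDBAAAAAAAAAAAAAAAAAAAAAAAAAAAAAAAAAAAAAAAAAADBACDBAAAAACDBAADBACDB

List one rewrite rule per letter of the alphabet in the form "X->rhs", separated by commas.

  step 4 ⇒ step 5: AAAAAAAAAADBACDBAAAAAAAAAAAAAAAAAAAAACDBAADBACDB ⇒ AA·AA·AA·AA·AA·AA·AA·AA·AA·AA·AC·DB·AA·DB·AC·DB·AA·AA·AA·AA·AA·AA·AA·AA·AA·AA·AA·AA·AA·AA·AA·AA·AA·AA·AA·AA·AA·DB·AC·DB·AA·AA·AC·DB·AA·DB·AC·DB
    A ↦ AA
    B ↦ DB
    C ↦ DB
    D ↦ AC

A->AA, B->DB, C->DB, D->AC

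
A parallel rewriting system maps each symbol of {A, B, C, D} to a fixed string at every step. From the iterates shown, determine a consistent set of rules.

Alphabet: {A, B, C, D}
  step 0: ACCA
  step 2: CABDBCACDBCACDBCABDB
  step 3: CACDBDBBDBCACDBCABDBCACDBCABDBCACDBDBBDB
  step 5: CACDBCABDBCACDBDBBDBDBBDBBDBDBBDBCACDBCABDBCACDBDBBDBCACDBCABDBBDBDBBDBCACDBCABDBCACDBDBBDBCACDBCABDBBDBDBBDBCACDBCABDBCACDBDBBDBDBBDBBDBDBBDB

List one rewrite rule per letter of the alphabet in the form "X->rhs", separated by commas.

A->CDB, B->DB, C->CA, D->B

  step 2 ⇒ step 3: CABDBCACDBCACDBCABDB ⇒ CA·CDB·DB·B·DB·CA·CDB·CA·B·DB·CA·CDB·CA·B·DB·CA·CDB·DB·B·DB
    A ↦ CDB
    B ↦ DB
    C ↦ CA
    D ↦ B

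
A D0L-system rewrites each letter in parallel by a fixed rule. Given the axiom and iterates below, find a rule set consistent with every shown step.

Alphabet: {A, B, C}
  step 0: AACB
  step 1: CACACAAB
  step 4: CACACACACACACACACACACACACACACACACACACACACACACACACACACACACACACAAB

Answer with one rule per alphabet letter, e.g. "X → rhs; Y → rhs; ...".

A->CA, B->AB, C->CA

  step 0 ⇒ step 1: AACB ⇒ CA·CA·CA·AB
    A ↦ CA
    B ↦ AB
    C ↦ CA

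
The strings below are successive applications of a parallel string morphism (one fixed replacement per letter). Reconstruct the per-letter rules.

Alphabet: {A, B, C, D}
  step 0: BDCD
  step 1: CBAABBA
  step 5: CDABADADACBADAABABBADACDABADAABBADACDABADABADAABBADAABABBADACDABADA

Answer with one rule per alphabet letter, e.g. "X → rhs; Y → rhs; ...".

  step 0 ⇒ step 1: BDCD ⇒ C·BA·AB·BA
    B ↦ C
    C ↦ AB
    D ↦ BA
    A ↦ DA  (constrained at step 1)

A->DA, B->C, C->AB, D->BA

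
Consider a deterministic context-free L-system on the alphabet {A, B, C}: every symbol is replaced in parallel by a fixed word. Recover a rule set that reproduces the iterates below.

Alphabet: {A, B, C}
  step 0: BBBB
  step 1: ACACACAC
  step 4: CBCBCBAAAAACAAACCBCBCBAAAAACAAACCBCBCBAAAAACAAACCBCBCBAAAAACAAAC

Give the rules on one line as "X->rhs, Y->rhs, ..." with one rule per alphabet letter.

A->CB, B->AC, C->AA

  step 0 ⇒ step 1: BBBB ⇒ AC·AC·AC·AC
    B ↦ AC
    A ↦ CB  (constrained at step 1)
    C ↦ AA  (constrained at step 1)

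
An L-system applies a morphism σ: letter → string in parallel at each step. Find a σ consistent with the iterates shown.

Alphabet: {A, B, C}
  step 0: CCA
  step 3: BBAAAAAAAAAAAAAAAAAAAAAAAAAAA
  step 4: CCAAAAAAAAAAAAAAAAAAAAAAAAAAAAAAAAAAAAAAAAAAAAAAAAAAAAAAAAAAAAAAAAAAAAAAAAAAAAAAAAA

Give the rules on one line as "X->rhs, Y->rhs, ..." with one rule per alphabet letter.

A->AAA, B->C, C->B

  step 3 ⇒ step 4: BBAAAAAAAAAAAAAAAAAAAAAAAAAAA ⇒ C·C·AAA·AAA·AAA·AAA·AAA·AAA·AAA·AAA·AAA·AAA·AAA·AAA·AAA·AAA·AAA·AAA·AAA·AAA·AAA·AAA·AAA·AAA·AAA·AAA·AAA·AAA·AAA
    A ↦ AAA
    B ↦ C
    C ↦ B  (constrained at step 0)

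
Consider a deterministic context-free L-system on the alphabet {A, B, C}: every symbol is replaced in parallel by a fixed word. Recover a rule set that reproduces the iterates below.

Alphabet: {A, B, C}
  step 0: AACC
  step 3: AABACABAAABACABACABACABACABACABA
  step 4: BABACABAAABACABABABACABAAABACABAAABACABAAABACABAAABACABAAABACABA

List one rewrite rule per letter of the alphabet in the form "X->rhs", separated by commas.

A->BA, B->CA, C->AA

  step 3 ⇒ step 4: AABACABAAABACABACABACABACABACABA ⇒ BA·BA·CA·BA·AA·BA·CA·BA·BA·BA·CA·BA·AA·BA·CA·BA·AA·BA·CA·BA·AA·BA·CA·BA·AA·BA·CA·BA·AA·BA·CA·BA
    A ↦ BA
    B ↦ CA
    C ↦ AA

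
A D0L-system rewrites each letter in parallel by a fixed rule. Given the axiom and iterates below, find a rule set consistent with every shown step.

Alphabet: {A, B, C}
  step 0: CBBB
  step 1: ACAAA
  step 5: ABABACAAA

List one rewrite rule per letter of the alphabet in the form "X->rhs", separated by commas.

A->B, B->A, C->AC

  step 0 ⇒ step 1: CBBB ⇒ AC·A·A·A
    B ↦ A
    C ↦ AC
    A ↦ B  (constrained at step 1)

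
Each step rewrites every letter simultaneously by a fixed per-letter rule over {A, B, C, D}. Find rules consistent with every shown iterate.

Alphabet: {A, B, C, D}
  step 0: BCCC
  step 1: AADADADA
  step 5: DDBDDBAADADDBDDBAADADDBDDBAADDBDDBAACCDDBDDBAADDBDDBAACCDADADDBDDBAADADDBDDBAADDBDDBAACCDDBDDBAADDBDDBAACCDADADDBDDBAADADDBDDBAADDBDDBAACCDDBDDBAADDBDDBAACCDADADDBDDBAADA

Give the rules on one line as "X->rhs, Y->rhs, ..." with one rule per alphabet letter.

A->C, B->AA, C->DA, D->DDB

  step 0 ⇒ step 1: BCCC ⇒ AA·DA·DA·DA
    B ↦ AA
    C ↦ DA
    A ↦ C  (constrained at step 1)
    D ↦ DDB  (constrained at step 1)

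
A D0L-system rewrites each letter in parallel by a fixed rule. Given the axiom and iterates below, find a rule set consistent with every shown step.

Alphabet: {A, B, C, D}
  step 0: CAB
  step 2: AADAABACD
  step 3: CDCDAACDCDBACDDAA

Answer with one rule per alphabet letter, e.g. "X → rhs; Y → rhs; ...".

A->CD, B->BA, C->D, D->AA

  step 2 ⇒ step 3: AADAABACD ⇒ CD·CD·AA·CD·CD·BA·CD·D·AA
    A ↦ CD
    B ↦ BA
    C ↦ D
    D ↦ AA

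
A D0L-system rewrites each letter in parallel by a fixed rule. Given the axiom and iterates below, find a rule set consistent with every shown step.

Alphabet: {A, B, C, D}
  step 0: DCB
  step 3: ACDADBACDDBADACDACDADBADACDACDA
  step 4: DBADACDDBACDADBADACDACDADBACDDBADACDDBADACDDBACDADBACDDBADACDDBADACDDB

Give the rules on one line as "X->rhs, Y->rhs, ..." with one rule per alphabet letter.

A->DB, B->A, C->AD, D->ACD

  step 3 ⇒ step 4: ACDADBACDDBADACDACDADBADACDACDA ⇒ DB·AD·ACD·DB·ACD·A·DB·AD·ACD·ACD·A·DB·ACD·DB·AD·ACD·DB·AD·ACD·DB·ACD·A·DB·ACD·DB·AD·ACD·DB·AD·ACD·DB
    A ↦ DB
    B ↦ A
    C ↦ AD
    D ↦ ACD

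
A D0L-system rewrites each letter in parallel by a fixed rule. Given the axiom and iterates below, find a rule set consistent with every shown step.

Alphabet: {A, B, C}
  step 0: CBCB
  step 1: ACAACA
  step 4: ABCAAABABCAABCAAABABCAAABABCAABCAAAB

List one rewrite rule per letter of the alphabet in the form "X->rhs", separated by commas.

  step 0 ⇒ step 1: CBCB ⇒ A·CA·A·CA
    B ↦ CA
    C ↦ A
    A ↦ AB  (constrained at step 1)

A->AB, B->CA, C->A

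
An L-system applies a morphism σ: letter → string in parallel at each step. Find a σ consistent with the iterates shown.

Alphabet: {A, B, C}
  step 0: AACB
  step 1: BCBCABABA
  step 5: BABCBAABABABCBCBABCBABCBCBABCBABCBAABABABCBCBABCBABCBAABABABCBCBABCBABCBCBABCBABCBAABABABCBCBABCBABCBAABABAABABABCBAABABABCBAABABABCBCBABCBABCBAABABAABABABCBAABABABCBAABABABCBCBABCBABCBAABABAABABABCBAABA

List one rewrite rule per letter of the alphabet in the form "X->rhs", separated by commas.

A->BC, B->BA, C->ABA

  step 0 ⇒ step 1: AACB ⇒ BC·BC·ABA·BA
    A ↦ BC
    B ↦ BA
    C ↦ ABA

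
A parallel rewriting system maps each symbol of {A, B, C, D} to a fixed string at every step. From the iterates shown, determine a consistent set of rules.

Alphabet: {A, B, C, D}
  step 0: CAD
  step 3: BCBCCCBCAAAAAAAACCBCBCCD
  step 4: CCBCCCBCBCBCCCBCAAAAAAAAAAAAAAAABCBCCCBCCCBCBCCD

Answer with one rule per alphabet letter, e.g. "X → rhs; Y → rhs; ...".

A->AA, B->CC, C->BC, D->CD

  step 3 ⇒ step 4: BCBCCCBCAAAAAAAACCBCBCCD ⇒ CC·BC·CC·BC·BC·BC·CC·BC·AA·AA·AA·AA·AA·AA·AA·AA·BC·BC·CC·BC·CC·BC·BC·CD
    A ↦ AA
    B ↦ CC
    C ↦ BC
    D ↦ CD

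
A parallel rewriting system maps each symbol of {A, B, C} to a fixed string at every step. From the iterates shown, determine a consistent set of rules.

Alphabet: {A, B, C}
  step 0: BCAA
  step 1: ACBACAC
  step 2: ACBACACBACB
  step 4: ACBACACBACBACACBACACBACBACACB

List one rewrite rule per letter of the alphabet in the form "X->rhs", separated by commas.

A->AC, B->AC, C->B

  step 1 ⇒ step 2: ACBACAC ⇒ AC·B·AC·AC·B·AC·B
    A ↦ AC
    B ↦ AC
    C ↦ B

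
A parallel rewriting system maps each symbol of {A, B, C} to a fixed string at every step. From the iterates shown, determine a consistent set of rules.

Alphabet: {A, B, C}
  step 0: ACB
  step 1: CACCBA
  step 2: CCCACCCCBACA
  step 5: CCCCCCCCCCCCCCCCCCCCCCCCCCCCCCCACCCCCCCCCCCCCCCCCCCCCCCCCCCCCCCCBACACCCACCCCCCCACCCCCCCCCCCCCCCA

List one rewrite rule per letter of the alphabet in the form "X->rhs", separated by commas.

  step 1 ⇒ step 2: CACCBA ⇒ CC·CA·CC·CC·BA·CA
    A ↦ CA
    B ↦ BA
    C ↦ CC

A->CA, B->BA, C->CC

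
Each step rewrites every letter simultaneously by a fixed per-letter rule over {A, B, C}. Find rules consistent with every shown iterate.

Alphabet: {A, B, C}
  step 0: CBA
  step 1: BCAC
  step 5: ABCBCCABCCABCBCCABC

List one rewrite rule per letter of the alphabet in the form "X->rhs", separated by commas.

  step 0 ⇒ step 1: CBA ⇒ BC·A·C
    A ↦ C
    B ↦ A
    C ↦ BC

A->C, B->A, C->BC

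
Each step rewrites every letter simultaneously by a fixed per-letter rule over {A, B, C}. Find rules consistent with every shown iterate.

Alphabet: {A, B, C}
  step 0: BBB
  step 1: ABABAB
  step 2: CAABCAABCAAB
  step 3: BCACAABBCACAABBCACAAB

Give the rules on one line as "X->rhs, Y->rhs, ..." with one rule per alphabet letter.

  step 2 ⇒ step 3: CAABCAABCAAB ⇒ B·CA·CA·AB·B·CA·CA·AB·B·CA·CA·AB
    A ↦ CA
    B ↦ AB
    C ↦ B

A->CA, B->AB, C->B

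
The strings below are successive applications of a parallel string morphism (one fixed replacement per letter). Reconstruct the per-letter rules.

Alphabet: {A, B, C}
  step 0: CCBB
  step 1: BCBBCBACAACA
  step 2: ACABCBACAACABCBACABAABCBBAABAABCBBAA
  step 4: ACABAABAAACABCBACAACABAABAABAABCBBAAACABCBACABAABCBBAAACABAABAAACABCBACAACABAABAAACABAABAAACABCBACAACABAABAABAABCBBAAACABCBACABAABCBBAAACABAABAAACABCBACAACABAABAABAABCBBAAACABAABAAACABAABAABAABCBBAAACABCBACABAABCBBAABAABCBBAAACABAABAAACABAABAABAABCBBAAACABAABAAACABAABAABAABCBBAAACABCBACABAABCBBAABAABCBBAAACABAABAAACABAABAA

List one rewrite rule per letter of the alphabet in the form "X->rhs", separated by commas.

A->BAA, B->ACA, C->BCB

  step 1 ⇒ step 2: BCBBCBACAACA ⇒ ACA·BCB·ACA·ACA·BCB·ACA·BAA·BCB·BAA·BAA·BCB·BAA
    A ↦ BAA
    B ↦ ACA
    C ↦ BCB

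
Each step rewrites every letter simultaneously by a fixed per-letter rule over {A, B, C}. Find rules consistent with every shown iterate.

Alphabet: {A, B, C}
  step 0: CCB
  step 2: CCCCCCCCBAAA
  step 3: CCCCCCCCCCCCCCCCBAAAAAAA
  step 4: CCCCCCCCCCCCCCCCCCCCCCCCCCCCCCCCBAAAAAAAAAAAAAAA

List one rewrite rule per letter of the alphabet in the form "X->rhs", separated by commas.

  step 3 ⇒ step 4: CCCCCCCCCCCCCCCCBAAAAAAA ⇒ CC·CC·CC·CC·CC·CC·CC·CC·CC·CC·CC·CC·CC·CC·CC·CC·BA·AA·AA·AA·AA·AA·AA·AA
    A ↦ AA
    B ↦ BA
    C ↦ CC

A->AA, B->BA, C->CC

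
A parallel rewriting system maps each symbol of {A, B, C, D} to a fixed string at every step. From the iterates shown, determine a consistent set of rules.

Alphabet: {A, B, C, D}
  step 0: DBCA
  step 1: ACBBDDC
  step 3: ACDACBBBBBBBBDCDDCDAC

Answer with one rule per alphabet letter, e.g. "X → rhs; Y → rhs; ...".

A->DC, B->BB, C->D, D->AC

  step 0 ⇒ step 1: DBCA ⇒ AC·BB·D·DC
    A ↦ DC
    B ↦ BB
    C ↦ D
    D ↦ AC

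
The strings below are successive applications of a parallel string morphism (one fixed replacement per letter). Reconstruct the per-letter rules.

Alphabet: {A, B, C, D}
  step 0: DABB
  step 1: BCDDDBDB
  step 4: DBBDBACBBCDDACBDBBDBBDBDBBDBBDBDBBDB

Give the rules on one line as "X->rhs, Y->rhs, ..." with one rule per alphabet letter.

A->CDD, B->DB, C->AC, D->B

  step 0 ⇒ step 1: DABB ⇒ B·CDD·DB·DB
    A ↦ CDD
    B ↦ DB
    D ↦ B
    C ↦ AC  (constrained at step 1)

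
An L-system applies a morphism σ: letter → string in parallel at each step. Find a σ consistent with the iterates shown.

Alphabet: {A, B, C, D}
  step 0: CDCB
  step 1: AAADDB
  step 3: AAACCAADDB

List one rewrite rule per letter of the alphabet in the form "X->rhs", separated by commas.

  step 0 ⇒ step 1: CDCB ⇒ A·A·A·DDB
    B ↦ DDB
    C ↦ A
    D ↦ A
    A ↦ C  (constrained at step 1)

A->C, B->DDB, C->A, D->A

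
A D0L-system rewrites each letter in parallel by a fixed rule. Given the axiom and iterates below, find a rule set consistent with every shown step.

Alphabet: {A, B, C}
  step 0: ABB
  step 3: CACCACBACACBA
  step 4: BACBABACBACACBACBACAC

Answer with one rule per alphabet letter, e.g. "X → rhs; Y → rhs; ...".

  step 3 ⇒ step 4: CACCACBACACBA ⇒ BA·C·BA·BA·C·BA·CA·C·BA·C·BA·CA·C
    A ↦ C
    B ↦ CA
    C ↦ BA

A->C, B->CA, C->BA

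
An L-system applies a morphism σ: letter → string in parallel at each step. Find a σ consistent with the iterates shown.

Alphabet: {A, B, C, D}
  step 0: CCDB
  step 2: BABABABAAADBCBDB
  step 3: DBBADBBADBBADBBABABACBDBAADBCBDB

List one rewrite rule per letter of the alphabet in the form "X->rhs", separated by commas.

  step 2 ⇒ step 3: BABABABAAADBCBDB ⇒ DB·BA·DB·BA·DB·BA·DB·BA·BA·BA·CB·DB·AA·DB·CB·DB
    A ↦ BA
    B ↦ DB
    C ↦ AA
    D ↦ CB

A->BA, B->DB, C->AA, D->CB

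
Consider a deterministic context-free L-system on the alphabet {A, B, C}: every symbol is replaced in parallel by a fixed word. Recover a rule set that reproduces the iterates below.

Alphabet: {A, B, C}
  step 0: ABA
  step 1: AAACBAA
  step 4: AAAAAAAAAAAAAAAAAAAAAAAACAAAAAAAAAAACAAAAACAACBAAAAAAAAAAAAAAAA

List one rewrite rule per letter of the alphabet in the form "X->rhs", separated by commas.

A->AA, B->ACB, C->CA

  step 0 ⇒ step 1: ABA ⇒ AA·ACB·AA
    A ↦ AA
    B ↦ ACB
    C ↦ CA  (constrained at step 1)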